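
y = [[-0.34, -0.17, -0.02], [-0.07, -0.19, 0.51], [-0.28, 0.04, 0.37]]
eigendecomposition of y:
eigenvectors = [[(-0.15+0j), 0.73+0.00j, (0.73-0j)], [(0.62+0j), -0.17-0.59j, (-0.17+0.59j)], [(0.77+0j), (0.29+0.09j), (0.29-0.09j)]]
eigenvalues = [(0.46+0j), (-0.31+0.13j), (-0.31-0.13j)]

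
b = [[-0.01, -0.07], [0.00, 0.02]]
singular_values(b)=[0.07, 0.0]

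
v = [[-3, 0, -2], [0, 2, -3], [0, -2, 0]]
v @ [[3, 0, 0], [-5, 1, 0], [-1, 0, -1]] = [[-7, 0, 2], [-7, 2, 3], [10, -2, 0]]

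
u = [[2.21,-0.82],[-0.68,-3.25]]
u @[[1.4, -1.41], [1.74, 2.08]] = [[1.67, -4.82], [-6.61, -5.80]]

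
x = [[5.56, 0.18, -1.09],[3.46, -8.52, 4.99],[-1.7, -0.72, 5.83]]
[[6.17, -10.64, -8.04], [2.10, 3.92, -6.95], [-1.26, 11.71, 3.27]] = x @ [[1.13, -1.61, -1.42], [0.3, -0.23, 0.35], [0.15, 1.51, 0.19]]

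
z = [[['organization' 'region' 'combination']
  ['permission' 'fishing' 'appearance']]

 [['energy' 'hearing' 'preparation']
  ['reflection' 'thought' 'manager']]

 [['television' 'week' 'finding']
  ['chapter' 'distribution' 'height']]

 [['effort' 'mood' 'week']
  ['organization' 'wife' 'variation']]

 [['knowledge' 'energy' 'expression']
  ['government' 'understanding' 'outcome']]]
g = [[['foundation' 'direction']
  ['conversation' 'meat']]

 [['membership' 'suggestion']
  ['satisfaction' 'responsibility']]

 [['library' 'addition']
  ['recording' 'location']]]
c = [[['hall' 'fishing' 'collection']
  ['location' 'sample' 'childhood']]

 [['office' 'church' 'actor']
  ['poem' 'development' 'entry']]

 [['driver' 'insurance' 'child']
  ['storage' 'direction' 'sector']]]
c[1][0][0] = 'office'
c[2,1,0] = 'storage'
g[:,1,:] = [['conversation', 'meat'], ['satisfaction', 'responsibility'], ['recording', 'location']]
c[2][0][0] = 'driver'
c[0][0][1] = 'fishing'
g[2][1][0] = 'recording'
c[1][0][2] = 'actor'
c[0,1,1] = 'sample'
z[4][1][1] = 'understanding'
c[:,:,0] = [['hall', 'location'], ['office', 'poem'], ['driver', 'storage']]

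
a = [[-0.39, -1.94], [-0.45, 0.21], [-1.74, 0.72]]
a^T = [[-0.39, -0.45, -1.74], [-1.94, 0.21, 0.72]]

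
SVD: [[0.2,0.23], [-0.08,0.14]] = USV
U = [[-0.97, -0.22],  [-0.22, 0.97]]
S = [0.31, 0.15]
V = [[-0.57, -0.82],[-0.82, 0.57]]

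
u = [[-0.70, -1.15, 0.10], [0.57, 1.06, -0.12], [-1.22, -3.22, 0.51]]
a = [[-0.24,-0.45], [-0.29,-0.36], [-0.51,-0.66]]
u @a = [[0.45,0.66], [-0.38,-0.56], [0.97,1.37]]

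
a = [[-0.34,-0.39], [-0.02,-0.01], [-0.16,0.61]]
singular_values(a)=[0.73, 0.37]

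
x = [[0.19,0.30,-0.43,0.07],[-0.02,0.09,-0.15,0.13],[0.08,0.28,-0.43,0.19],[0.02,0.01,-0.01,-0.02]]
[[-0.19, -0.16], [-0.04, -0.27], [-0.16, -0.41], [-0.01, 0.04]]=x @[[-0.16, 0.80], [0.34, -0.07], [0.62, 0.45], [0.12, -1.37]]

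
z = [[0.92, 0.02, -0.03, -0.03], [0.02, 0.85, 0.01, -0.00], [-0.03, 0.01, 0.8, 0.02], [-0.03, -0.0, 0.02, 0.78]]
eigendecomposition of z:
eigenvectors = [[-0.93,-0.1,-0.33,0.07],[-0.19,0.94,0.27,0.04],[0.22,0.29,-0.8,-0.47],[0.21,0.12,-0.42,0.88]]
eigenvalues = [0.94, 0.85, 0.79, 0.77]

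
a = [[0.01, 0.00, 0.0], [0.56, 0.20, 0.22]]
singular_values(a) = [0.63, 0.0]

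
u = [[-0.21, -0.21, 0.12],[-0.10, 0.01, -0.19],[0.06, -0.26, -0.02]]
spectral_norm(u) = 0.36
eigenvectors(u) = [[-0.43, 0.86, -0.49], [0.63, 0.45, 0.44], [-0.65, 0.25, 0.76]]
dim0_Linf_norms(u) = [0.21, 0.26, 0.19]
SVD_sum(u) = [[-0.11, -0.26, 0.08], [0.01, 0.02, -0.01], [-0.07, -0.18, 0.06]] + [[-0.07,0.02,-0.04], [-0.15,0.04,-0.08], [0.08,-0.02,0.04]] + [[-0.03,0.04,0.07],[0.04,-0.05,-0.1],[0.05,-0.06,-0.12]]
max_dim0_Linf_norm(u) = 0.26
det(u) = 0.02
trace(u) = -0.22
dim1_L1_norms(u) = [0.54, 0.3, 0.34]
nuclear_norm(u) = 0.79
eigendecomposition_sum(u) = [[0.03,-0.09,0.07], [-0.04,0.14,-0.11], [0.04,-0.14,0.11]] + [[-0.19, -0.16, -0.03], [-0.10, -0.08, -0.02], [-0.05, -0.05, -0.01]] + [[-0.05, 0.05, 0.08], [0.04, -0.04, -0.07], [0.07, -0.07, -0.12]]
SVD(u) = [[-0.82,-0.38,-0.43], [0.07,-0.81,0.58], [-0.56,0.45,0.69]] @ diag([0.3606169423311611, 0.21688711678169198, 0.2081235197613398]) @ [[0.37, 0.89, -0.28], [0.86, -0.21, 0.46], [0.35, -0.41, -0.84]]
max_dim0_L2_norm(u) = 0.33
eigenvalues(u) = [0.27, -0.29, -0.21]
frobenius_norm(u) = 0.47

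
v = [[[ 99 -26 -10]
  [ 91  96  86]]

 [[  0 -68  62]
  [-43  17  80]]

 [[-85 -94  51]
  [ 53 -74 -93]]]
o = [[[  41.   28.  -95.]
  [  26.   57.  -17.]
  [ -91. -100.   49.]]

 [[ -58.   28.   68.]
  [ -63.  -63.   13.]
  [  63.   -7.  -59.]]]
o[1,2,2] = -59.0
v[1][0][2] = 62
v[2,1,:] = [53, -74, -93]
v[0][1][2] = 86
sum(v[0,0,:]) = 63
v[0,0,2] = -10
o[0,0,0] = 41.0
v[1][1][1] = 17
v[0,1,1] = 96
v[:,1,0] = [91, -43, 53]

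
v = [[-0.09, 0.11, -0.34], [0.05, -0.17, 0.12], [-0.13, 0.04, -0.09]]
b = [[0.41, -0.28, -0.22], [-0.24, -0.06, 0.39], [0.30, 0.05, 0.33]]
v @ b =[[-0.17,0.0,-0.05], [0.10,0.00,-0.04], [-0.09,0.03,0.01]]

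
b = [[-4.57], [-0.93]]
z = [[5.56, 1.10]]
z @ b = [[-26.43]]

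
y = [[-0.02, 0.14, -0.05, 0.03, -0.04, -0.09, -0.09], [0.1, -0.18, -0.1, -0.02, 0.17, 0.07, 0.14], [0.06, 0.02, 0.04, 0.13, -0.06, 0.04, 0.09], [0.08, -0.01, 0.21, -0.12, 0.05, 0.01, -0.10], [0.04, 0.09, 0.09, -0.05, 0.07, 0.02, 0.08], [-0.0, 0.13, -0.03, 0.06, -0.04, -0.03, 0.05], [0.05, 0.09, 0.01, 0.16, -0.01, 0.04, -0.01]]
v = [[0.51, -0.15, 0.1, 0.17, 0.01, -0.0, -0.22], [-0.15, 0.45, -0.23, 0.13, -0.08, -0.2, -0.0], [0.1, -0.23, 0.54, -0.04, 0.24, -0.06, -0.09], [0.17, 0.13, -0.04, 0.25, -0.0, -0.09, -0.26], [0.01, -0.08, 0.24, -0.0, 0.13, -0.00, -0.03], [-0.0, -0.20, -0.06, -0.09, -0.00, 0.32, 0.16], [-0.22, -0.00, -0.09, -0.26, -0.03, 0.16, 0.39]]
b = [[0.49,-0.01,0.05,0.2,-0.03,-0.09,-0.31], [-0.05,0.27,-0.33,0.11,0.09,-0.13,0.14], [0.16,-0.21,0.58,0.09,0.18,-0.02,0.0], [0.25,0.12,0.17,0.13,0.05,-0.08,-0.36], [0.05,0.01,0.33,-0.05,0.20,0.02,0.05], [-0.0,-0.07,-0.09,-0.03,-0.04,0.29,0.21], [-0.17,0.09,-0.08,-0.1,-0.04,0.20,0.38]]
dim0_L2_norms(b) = [0.6, 0.38, 0.77, 0.3, 0.3, 0.4, 0.66]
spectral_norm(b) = 1.02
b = v + y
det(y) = -0.00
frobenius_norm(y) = 0.60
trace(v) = 2.59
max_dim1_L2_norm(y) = 0.33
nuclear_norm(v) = 2.60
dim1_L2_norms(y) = [0.2, 0.33, 0.19, 0.28, 0.18, 0.16, 0.2]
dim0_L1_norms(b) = [1.17, 0.78, 1.63, 0.71, 0.63, 0.83, 1.45]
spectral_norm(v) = 0.95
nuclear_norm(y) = 1.30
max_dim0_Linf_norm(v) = 0.54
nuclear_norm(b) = 2.83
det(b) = -0.00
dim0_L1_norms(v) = [1.16, 1.24, 1.3, 0.94, 0.49, 0.83, 1.15]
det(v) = -0.00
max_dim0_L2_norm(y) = 0.29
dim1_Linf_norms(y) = [0.14, 0.18, 0.13, 0.21, 0.09, 0.13, 0.16]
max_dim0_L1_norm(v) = 1.3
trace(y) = -0.25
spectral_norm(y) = 0.38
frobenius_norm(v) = 1.37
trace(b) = 2.34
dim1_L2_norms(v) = [0.61, 0.58, 0.65, 0.43, 0.29, 0.42, 0.55]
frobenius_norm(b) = 1.37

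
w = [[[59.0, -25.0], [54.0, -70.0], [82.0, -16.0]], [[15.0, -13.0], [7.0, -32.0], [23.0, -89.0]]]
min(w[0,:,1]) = -70.0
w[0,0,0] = 59.0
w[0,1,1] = -70.0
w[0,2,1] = -16.0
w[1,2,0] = 23.0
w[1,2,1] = -89.0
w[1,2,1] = -89.0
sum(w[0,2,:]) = 66.0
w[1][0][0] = 15.0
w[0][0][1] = -25.0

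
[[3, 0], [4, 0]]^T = [[3, 4], [0, 0]]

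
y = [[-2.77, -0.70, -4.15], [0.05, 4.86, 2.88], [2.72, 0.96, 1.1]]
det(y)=42.066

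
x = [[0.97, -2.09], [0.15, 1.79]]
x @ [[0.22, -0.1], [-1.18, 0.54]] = [[2.68, -1.23], [-2.08, 0.95]]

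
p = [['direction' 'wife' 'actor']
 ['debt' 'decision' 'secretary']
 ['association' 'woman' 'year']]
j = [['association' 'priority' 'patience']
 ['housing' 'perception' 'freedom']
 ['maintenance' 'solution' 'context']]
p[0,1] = 'wife'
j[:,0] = ['association', 'housing', 'maintenance']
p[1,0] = 'debt'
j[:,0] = ['association', 'housing', 'maintenance']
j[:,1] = ['priority', 'perception', 'solution']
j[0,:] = ['association', 'priority', 'patience']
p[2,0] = 'association'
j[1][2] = 'freedom'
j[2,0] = 'maintenance'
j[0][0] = 'association'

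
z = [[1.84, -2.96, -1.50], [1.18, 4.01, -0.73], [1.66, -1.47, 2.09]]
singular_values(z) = [5.25, 2.73, 2.58]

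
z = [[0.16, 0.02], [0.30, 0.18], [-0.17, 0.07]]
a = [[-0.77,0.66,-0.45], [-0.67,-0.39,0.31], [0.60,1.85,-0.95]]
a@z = [[0.15,0.07], [-0.28,-0.06], [0.81,0.28]]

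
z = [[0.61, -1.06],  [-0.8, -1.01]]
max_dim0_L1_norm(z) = 2.07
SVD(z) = [[0.66,0.75],[0.75,-0.66]] @ diag([1.4718254963031991, 0.9947510786281368]) @ [[-0.14, -0.99], [0.99, -0.14]]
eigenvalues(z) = [1.03, -1.43]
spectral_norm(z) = 1.47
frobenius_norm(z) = 1.78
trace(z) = -0.40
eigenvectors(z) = [[0.93,0.46], [-0.37,0.89]]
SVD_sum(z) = [[-0.13, -0.96], [-0.15, -1.1]] + [[0.74, -0.1], [-0.65, 0.09]]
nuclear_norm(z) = 2.47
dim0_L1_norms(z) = [1.41, 2.07]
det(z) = -1.46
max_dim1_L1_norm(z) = 1.81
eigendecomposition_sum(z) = [[0.85,-0.44], [-0.33,0.17]] + [[-0.24, -0.62], [-0.47, -1.18]]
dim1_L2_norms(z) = [1.22, 1.29]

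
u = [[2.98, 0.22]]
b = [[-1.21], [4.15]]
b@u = [[-3.61, -0.27], [12.37, 0.91]]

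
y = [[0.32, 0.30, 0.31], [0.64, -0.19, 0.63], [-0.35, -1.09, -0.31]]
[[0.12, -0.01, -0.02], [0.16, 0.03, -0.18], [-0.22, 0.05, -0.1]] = y @ [[0.23,0.20,-0.25], [0.11,-0.06,0.17], [0.05,-0.18,0.02]]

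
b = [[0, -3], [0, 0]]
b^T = [[0, 0], [-3, 0]]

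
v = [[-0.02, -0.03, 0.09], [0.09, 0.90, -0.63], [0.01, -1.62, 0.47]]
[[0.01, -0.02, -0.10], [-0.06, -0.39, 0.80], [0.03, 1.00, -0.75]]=v@[[-0.87, 0.02, 0.21], [-0.05, -0.75, 0.18], [-0.10, -0.45, -0.99]]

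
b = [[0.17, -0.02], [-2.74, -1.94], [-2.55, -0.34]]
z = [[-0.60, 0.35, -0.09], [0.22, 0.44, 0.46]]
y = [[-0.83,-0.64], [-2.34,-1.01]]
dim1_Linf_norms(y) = [0.83, 2.34]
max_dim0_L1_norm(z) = 0.82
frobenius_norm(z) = 0.97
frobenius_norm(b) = 4.23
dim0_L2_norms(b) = [3.75, 1.97]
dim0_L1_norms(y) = [3.17, 1.65]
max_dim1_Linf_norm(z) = 0.6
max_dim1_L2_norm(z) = 0.7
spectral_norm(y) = 2.75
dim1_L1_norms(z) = [1.04, 1.12]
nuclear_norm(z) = 1.37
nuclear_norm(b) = 5.10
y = z @ b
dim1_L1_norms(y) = [1.47, 3.35]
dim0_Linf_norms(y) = [2.34, 1.01]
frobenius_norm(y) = 2.76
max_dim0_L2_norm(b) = 3.75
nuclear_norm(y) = 2.99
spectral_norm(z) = 0.71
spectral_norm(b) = 4.12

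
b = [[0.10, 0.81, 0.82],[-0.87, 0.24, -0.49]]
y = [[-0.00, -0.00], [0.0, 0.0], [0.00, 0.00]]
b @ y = [[0.0, 0.0], [0.0, 0.0]]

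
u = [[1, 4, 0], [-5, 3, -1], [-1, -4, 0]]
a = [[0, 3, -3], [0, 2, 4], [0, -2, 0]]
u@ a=[[0, 11, 13], [0, -7, 27], [0, -11, -13]]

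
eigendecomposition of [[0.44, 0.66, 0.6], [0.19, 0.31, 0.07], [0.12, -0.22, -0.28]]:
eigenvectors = [[-0.91,-0.48,-0.62], [-0.4,0.7,0.09], [-0.02,-0.52,0.78]]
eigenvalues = [0.74, 0.13, -0.4]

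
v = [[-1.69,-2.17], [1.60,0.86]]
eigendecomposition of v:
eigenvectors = [[0.76+0.00j,  0.76-0.00j], [(-0.45-0.48j),  (-0.45+0.48j)]]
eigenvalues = [(-0.42+1.36j), (-0.42-1.36j)]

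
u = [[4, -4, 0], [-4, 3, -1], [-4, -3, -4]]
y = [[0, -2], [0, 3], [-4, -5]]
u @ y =[[0, -20], [4, 22], [16, 19]]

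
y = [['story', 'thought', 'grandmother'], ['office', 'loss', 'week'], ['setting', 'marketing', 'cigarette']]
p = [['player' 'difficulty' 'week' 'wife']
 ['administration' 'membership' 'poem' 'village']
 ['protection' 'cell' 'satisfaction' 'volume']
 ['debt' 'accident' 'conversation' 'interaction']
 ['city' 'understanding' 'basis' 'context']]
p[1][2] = 'poem'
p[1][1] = 'membership'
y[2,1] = 'marketing'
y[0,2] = 'grandmother'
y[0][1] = 'thought'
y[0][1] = 'thought'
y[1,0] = 'office'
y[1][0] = 'office'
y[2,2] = 'cigarette'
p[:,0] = ['player', 'administration', 'protection', 'debt', 'city']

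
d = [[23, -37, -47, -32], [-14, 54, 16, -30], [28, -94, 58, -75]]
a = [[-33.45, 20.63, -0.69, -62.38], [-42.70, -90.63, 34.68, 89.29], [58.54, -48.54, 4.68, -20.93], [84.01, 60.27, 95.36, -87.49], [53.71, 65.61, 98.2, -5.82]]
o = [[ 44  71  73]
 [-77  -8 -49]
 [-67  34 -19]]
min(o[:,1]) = -8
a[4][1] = 65.61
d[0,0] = 23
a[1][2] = 34.68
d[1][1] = 54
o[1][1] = -8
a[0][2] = -0.69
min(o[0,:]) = 44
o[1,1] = -8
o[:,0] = [44, -77, -67]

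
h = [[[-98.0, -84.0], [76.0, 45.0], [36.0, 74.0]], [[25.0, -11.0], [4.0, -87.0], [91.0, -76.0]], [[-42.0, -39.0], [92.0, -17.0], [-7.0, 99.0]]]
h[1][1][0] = 4.0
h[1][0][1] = -11.0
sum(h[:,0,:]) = -249.0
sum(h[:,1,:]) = 113.0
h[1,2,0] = 91.0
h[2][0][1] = -39.0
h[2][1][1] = -17.0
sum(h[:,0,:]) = -249.0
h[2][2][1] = 99.0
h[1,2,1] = -76.0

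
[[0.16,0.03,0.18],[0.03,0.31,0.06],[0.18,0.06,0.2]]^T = [[0.16, 0.03, 0.18], [0.03, 0.31, 0.06], [0.18, 0.06, 0.20]]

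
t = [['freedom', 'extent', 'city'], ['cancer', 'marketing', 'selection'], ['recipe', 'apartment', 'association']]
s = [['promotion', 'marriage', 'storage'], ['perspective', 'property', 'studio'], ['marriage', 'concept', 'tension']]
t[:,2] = ['city', 'selection', 'association']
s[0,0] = 'promotion'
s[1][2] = 'studio'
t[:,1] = ['extent', 'marketing', 'apartment']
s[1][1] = 'property'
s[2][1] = 'concept'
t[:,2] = ['city', 'selection', 'association']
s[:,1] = ['marriage', 'property', 'concept']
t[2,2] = 'association'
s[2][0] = 'marriage'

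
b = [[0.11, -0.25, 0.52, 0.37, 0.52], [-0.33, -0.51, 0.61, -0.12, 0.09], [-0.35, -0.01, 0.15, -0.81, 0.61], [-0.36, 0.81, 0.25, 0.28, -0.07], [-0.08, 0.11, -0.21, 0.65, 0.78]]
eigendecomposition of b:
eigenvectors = [[(0.09-0.17j), 0.09+0.17j, 0.66+0.00j, 0.66-0.00j, -0.44+0.00j], [0.31-0.20j, 0.31+0.20j, (0.07-0.01j), (0.07+0.01j), -0.78+0.00j], [(0.69+0j), 0.69-0.00j, 0.38-0.01j, 0.38+0.01j, (0.22+0j)], [(-0.18-0.44j), (-0.18+0.44j), (-0.2+0.13j), -0.20-0.13j, (0.38+0j)], [(-0.11+0.33j), -0.11-0.33j, (0.41+0.43j), 0.41-0.43j, (-0.1+0j)]]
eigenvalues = [(0.21+0.89j), (0.21-0.89j), (0.6+0.41j), (0.6-0.41j), (-0.8+0j)]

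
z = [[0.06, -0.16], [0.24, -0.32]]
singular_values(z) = [0.43, 0.04]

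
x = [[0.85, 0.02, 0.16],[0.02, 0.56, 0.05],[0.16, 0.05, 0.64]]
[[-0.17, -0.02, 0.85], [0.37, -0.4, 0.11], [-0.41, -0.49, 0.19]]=x @ [[-0.09, 0.13, 0.99], [0.73, -0.66, 0.15], [-0.67, -0.74, 0.04]]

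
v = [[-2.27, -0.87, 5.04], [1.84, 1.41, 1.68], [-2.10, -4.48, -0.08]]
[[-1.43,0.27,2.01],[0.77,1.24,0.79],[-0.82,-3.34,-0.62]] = v@[[0.52, -0.06, -0.06], [-0.06, 0.77, 0.16], [-0.06, 0.16, 0.40]]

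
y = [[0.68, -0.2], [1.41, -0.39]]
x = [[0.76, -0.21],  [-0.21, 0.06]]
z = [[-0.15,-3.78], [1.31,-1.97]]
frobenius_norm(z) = 4.46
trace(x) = 0.82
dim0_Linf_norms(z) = [1.31, 3.78]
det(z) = 5.25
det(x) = 0.00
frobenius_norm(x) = 0.82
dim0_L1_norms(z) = [1.46, 5.75]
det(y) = 0.02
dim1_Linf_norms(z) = [3.78, 1.97]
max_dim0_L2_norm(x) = 0.79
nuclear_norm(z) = 5.51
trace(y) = 0.29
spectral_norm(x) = 0.82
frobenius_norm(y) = 1.63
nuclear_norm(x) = 0.82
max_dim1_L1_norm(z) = 3.93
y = z @ x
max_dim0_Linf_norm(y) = 1.41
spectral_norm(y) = 1.63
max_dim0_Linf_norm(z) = 3.78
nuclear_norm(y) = 1.64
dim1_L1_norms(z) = [3.93, 3.28]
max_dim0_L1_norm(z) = 5.75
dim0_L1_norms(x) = [0.97, 0.27]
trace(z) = -2.12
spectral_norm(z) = 4.29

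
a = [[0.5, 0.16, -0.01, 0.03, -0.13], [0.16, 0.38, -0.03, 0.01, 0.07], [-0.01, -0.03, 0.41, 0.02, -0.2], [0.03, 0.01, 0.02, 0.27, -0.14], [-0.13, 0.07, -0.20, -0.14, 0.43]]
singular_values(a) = [0.71, 0.6, 0.31, 0.26, 0.11]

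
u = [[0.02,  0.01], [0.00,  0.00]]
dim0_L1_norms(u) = [0.02, 0.01]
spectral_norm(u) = 0.02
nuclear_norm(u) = 0.02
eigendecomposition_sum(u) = [[0.02, 0.01], [0.0, 0.00]] + [[0.00, -0.00], [0.0, 0.00]]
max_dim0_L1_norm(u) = 0.02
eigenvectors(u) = [[1.0,  -0.45], [0.0,  0.89]]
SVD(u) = [[1.0,0.00], [0.0,1.0]] @ diag([0.022360679774997897, 0.0]) @ [[0.89, 0.45], [-0.45, 0.89]]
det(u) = 0.00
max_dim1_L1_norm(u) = 0.03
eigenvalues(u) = [0.02, 0.0]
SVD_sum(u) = [[0.02, 0.01], [0.00, 0.0]] + [[0.0, 0.00], [-0.00, 0.0]]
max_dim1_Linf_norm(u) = 0.02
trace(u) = 0.02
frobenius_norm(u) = 0.02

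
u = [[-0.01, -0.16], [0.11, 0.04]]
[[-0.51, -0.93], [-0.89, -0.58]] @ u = [[-0.10, 0.04], [-0.05, 0.12]]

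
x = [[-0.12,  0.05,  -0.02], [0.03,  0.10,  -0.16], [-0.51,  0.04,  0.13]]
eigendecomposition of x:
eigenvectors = [[0.16, 0.33, 0.26], [0.82, 0.62, 0.71], [-0.55, 0.72, 0.65]]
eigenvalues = [0.21, -0.07, -0.03]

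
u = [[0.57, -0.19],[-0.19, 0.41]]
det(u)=0.198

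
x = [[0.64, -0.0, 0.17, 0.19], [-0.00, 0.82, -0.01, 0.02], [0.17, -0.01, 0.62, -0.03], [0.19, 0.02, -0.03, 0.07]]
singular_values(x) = [0.82, 0.82, 0.51, 0.0]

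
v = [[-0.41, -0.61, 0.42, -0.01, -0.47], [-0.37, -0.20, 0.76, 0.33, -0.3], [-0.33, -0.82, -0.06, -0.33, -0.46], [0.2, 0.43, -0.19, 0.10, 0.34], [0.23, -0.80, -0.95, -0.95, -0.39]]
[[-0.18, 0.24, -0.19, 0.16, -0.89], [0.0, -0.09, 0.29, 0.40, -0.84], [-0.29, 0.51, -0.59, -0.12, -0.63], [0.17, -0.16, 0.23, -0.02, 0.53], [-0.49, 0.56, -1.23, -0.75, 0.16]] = v@[[-0.03, -0.77, -0.51, 0.06, 0.38], [0.12, -0.37, 0.74, -0.43, 0.33], [-0.42, -0.43, 0.37, 0.51, -0.49], [0.89, -0.14, 0.09, 0.40, -0.15], [-0.14, 0.26, 0.21, 0.62, 0.69]]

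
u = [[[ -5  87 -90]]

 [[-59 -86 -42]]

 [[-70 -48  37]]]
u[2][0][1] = -48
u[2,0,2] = 37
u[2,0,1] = -48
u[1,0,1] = -86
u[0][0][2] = -90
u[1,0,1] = -86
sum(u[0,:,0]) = -5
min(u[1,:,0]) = -59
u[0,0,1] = 87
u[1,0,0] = -59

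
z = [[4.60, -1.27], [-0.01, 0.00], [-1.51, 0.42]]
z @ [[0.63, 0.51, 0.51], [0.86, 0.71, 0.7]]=[[1.81, 1.44, 1.46], [-0.01, -0.01, -0.01], [-0.59, -0.47, -0.48]]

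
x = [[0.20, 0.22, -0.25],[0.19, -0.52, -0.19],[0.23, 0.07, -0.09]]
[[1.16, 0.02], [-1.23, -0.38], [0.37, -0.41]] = x@[[-0.11,-2.64], [3.06,0.43], [-2.02,-1.81]]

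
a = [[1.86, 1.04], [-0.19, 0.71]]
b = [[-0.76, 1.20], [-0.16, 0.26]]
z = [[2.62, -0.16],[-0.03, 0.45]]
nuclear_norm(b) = 1.46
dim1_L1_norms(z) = [2.78, 0.48]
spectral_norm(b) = 1.45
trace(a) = 2.57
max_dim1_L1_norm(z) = 2.78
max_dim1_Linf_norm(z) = 2.62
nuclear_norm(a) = 2.85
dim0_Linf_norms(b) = [0.76, 1.2]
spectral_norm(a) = 2.14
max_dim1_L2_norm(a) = 2.13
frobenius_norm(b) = 1.45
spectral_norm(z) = 2.63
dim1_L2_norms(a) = [2.13, 0.73]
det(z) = 1.17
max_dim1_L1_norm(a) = 2.9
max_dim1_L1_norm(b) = 1.96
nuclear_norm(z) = 3.07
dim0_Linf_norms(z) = [2.62, 0.45]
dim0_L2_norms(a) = [1.87, 1.26]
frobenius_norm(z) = 2.66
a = z + b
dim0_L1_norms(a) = [2.05, 1.75]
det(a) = 1.52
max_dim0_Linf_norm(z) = 2.62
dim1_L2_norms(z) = [2.62, 0.45]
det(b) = -0.01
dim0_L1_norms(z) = [2.65, 0.61]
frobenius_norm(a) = 2.25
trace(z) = 3.07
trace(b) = -0.50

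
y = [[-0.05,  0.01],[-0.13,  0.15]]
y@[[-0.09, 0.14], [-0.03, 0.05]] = [[0.00, -0.01], [0.01, -0.01]]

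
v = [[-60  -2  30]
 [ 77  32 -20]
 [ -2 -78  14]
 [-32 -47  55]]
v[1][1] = 32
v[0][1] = -2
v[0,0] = -60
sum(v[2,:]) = -66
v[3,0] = -32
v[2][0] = -2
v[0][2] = 30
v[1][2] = -20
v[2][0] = -2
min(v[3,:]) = -47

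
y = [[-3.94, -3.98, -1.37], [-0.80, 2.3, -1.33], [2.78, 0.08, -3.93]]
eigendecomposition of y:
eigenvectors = [[(-0.1+0.63j), (-0.1-0.63j), -0.46+0.00j],[(0.1+0.11j), 0.10-0.11j, 0.87+0.00j],[0.76+0.00j, 0.76-0.00j, (-0.18+0j)]]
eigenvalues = [(-4.28+2.33j), (-4.28-2.33j), (3+0j)]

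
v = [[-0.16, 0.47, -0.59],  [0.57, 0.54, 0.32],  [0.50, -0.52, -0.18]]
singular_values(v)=[0.89, 0.85, 0.59]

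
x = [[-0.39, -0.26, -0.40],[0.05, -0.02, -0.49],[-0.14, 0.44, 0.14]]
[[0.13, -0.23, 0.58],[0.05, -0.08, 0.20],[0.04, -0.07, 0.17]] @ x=[[-0.14, 0.23, 0.14], [-0.05, 0.08, 0.05], [-0.04, 0.07, 0.04]]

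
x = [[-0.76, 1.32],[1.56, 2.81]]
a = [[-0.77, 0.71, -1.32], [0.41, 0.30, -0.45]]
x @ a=[[1.13, -0.14, 0.41], [-0.05, 1.95, -3.32]]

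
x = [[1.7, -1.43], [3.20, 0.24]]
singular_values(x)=[3.66, 1.36]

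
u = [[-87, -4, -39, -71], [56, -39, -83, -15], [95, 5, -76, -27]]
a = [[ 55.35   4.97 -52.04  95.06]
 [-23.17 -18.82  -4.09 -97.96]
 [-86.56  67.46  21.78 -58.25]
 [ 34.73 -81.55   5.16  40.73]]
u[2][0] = 95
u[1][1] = -39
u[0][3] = -71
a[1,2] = -4.09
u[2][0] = 95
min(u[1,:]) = -83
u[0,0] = -87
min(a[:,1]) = -81.55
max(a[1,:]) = -4.09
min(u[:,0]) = -87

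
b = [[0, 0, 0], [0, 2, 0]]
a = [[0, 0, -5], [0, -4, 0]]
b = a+[[0, 0, 5], [0, 6, 0]]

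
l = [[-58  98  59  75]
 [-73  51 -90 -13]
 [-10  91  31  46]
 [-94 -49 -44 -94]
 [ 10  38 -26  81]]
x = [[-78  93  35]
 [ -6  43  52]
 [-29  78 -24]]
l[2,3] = 46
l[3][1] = -49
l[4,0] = 10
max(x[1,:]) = 52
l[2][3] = 46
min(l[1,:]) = -90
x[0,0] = -78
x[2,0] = -29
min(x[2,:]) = -29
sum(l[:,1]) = 229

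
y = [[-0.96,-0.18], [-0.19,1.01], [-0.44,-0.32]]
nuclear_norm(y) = 2.14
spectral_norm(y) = 1.13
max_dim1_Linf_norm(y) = 1.01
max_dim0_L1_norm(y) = 1.59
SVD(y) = [[-0.71, -0.55], [0.52, -0.83], [-0.48, -0.09]] @ diag([1.1290763086229438, 1.015572099511594]) @ [[0.70, 0.71], [0.71, -0.7]]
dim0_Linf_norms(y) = [0.96, 1.01]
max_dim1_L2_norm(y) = 1.03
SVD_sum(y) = [[-0.56, -0.57], [0.41, 0.42], [-0.38, -0.38]] + [[-0.4, 0.39], [-0.60, 0.59], [-0.06, 0.06]]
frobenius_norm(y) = 1.52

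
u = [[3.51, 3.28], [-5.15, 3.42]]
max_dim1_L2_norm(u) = 6.18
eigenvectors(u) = [[-0.01-0.62j, -0.01+0.62j], [(0.78+0j), 0.78-0.00j]]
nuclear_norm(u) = 10.91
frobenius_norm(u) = 7.83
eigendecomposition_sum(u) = [[1.75+2.04j, 1.64-1.38j], [(-2.58+2.17j), 1.71+2.07j]] + [[(1.75-2.04j),(1.64+1.38j)], [(-2.58-2.17j),1.71-2.07j]]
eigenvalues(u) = [(3.46+4.11j), (3.46-4.11j)]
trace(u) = 6.93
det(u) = 28.90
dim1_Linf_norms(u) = [3.51, 5.15]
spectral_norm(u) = 6.39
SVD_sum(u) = [[2.18, -0.72], [-5.66, 1.88]] + [[1.33, 4.00], [0.51, 1.54]]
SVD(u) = [[-0.36, 0.93], [0.93, 0.36]] @ diag([6.392495918681859, 4.520331395996954]) @ [[-0.95,  0.31], [0.31,  0.95]]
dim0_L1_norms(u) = [8.66, 6.7]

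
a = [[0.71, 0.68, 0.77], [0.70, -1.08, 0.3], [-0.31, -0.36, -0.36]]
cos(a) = [[0.65,0.22,-0.23], [0.14,0.33,-0.05], [0.17,-0.13,1.1]]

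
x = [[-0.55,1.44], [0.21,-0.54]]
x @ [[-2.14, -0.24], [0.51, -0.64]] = [[1.91, -0.79], [-0.72, 0.3]]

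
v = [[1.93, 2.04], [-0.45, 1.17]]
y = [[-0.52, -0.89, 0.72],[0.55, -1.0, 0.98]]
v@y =[[0.12, -3.76, 3.39],[0.88, -0.77, 0.82]]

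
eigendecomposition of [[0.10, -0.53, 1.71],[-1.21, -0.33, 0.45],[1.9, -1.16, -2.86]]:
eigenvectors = [[-0.45,-0.78,0.49], [-0.29,0.42,0.87], [0.84,-0.46,-0.05]]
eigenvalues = [-3.47, 1.4, -1.03]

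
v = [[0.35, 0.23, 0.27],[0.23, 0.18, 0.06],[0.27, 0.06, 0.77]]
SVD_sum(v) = [[0.21, 0.09, 0.38], [0.09, 0.04, 0.17], [0.38, 0.17, 0.68]] + [[0.14,0.14,-0.11], [0.14,0.14,-0.11], [-0.11,-0.11,0.09]] + [[0.0,  -0.00,  -0.00], [-0.00,  0.00,  0.00], [-0.00,  0.0,  0.00]]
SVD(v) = [[-0.48,-0.61,-0.63], [-0.21,-0.61,0.76], [-0.85,0.50,0.16]] @ diag([0.9358409842739418, 0.3616564520762185, 0.002502563649839566]) @ [[-0.48, -0.21, -0.85], [-0.61, -0.61, 0.50], [-0.63, 0.76, 0.16]]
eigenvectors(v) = [[-0.48, -0.63, -0.61], [-0.21, 0.76, -0.61], [-0.85, 0.16, 0.5]]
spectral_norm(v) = 0.94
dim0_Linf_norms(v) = [0.35, 0.23, 0.77]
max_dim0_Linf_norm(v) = 0.77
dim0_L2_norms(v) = [0.5, 0.3, 0.82]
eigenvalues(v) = [0.94, 0.0, 0.36]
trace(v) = 1.30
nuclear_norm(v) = 1.30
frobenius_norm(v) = 1.00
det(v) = 0.00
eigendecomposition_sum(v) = [[0.21, 0.09, 0.38], [0.09, 0.04, 0.17], [0.38, 0.17, 0.68]] + [[0.0, -0.0, -0.00], [-0.00, 0.0, 0.00], [-0.00, 0.00, 0.00]] + [[0.14, 0.14, -0.11],[0.14, 0.14, -0.11],[-0.11, -0.11, 0.09]]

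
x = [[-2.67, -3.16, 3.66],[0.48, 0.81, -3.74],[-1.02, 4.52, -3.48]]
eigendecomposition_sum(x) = [[-1.68+0.00j, (-1.62+0j), (-0.08+0j)], [-0.56+0.00j, (-0.54+0j), (-0.03+0j)], [-0.68+0.00j, (-0.65+0j), -0.03+0.00j]] + [[-0.49+0.42j,  -0.77-1.98j,  (1.87+0.62j)], [0.52-0.39j,  (0.68+2.04j),  -1.86-0.72j], [(-0.17-0.77j),  2.59+0.28j,  -1.72+1.68j]] + [[-0.49-0.42j, (-0.77+1.98j), 1.87-0.62j], [0.52+0.39j, (0.68-2.04j), -1.86+0.72j], [(-0.17+0.77j), 2.59-0.28j, -1.72-1.68j]]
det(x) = -43.98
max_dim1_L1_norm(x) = 9.49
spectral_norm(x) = 8.20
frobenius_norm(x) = 8.89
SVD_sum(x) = [[-0.77, -3.34, 3.88], [0.5, 2.19, -2.54], [0.8, 3.47, -4.03]] + [[-1.43, 0.77, 0.38], [0.76, -0.41, -0.20], [-1.86, 1.0, 0.49]] + [[-0.47,-0.59,-0.6], [-0.79,-0.97,-0.99], [0.04,0.05,0.05]]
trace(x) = -5.34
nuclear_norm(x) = 12.94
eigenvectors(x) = [[-0.89+0.00j, (0.25+0.47j), 0.25-0.47j], [-0.30+0.00j, -0.22-0.49j, -0.22+0.49j], [(-0.36+0j), -0.65+0.00j, -0.65-0.00j]]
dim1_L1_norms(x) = [9.49, 5.03, 9.02]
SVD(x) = [[-0.63,-0.58,-0.52], [0.41,0.31,-0.86], [0.66,-0.75,0.04]] @ diag([8.198841711359472, 2.874352136095349, 1.8661442574989233]) @ [[0.15, 0.65, -0.75], [0.86, -0.46, -0.23], [0.49, 0.61, 0.62]]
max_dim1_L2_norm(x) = 5.79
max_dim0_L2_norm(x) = 6.28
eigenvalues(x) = [(-2.25+0j), (-1.54+4.14j), (-1.54-4.14j)]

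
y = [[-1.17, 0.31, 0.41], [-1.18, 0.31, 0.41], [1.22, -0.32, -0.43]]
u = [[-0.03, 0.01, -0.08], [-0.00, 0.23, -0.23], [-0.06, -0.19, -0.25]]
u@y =[[-0.07,0.02,0.03], [-0.55,0.14,0.19], [-0.01,0.00,0.01]]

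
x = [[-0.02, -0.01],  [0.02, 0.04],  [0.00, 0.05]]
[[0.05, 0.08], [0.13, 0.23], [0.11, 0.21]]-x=[[0.07, 0.09], [0.11, 0.19], [0.11, 0.16]]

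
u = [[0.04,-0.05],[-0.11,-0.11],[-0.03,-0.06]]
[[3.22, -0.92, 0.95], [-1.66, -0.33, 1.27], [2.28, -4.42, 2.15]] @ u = [[0.2,-0.12],[-0.07,0.04],[0.51,0.24]]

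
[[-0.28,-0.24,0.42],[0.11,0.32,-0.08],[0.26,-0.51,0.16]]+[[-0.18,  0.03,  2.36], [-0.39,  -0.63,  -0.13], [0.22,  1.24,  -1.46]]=[[-0.46,-0.21,2.78], [-0.28,-0.31,-0.21], [0.48,0.73,-1.30]]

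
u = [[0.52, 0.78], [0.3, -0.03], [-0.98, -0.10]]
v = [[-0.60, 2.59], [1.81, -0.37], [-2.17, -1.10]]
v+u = [[-0.08,3.37],[2.11,-0.4],[-3.15,-1.20]]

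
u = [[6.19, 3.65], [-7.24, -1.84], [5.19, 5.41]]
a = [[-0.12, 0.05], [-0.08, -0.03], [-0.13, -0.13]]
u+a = [[6.07,3.7], [-7.32,-1.87], [5.06,5.28]]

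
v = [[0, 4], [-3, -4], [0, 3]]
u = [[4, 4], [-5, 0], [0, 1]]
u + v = [[4, 8], [-8, -4], [0, 4]]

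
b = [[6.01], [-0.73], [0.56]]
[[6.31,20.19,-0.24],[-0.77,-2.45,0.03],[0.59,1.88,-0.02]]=b@[[1.05, 3.36, -0.04]]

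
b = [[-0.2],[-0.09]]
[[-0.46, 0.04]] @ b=[[0.09]]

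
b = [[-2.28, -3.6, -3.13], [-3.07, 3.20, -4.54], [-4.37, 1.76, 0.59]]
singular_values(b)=[7.31, 5.04, 3.46]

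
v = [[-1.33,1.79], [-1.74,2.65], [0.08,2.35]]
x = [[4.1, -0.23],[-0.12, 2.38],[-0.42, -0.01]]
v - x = [[-5.43, 2.02], [-1.62, 0.27], [0.50, 2.36]]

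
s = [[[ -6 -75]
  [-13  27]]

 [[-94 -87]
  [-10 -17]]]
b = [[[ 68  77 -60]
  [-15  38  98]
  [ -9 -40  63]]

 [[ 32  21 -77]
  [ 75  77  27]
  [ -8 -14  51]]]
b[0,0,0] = 68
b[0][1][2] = 98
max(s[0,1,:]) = 27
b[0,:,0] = [68, -15, -9]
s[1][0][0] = -94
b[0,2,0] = -9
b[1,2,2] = 51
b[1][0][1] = 21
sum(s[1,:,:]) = -208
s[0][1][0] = -13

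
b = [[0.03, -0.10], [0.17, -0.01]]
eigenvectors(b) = [[(0.09+0.6j), (0.09-0.6j)],[(0.79+0j), 0.79-0.00j]]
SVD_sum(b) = [[0.05, -0.01], [0.16, -0.04]] + [[-0.02,-0.09],[0.01,0.03]]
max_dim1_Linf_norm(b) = 0.17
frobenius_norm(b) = 0.20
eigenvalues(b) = [(0.01+0.13j), (0.01-0.13j)]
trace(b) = 0.02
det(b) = 0.02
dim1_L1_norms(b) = [0.13, 0.18]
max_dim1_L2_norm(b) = 0.17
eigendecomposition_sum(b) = [[0.02+0.06j, -0.05+0.00j],[0.08-0.01j, (-0+0.07j)]] + [[(0.01-0.06j), -0.05-0.00j], [(0.08+0.01j), -0.00-0.07j]]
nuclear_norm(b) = 0.27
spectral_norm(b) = 0.18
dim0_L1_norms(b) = [0.2, 0.11]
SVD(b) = [[-0.29, -0.96], [-0.96, 0.29]] @ diag([0.17568115244830157, 0.0950585749653161]) @ [[-0.98, 0.22], [0.22, 0.98]]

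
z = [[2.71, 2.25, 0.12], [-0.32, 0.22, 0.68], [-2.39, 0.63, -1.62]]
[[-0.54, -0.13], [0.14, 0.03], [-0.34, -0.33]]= z@[[-0.06, 0.04],[-0.18, -0.11],[0.23, 0.1]]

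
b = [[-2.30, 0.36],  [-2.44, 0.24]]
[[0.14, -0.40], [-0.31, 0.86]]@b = [[0.65, -0.05], [-1.39, 0.09]]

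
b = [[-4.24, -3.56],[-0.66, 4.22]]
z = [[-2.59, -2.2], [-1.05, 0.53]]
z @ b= [[12.43, -0.06], [4.1, 5.97]]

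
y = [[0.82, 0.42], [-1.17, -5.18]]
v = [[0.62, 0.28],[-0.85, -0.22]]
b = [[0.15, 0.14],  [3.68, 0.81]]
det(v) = 0.10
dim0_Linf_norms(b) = [3.68, 0.81]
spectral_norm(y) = 5.34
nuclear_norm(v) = 1.20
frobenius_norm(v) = 1.11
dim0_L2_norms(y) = [1.43, 5.2]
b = y @ v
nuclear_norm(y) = 6.05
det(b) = -0.39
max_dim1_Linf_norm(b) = 3.68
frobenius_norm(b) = 3.77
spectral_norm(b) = 3.77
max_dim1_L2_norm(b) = 3.77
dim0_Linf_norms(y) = [1.17, 5.18]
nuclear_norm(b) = 3.88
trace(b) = 0.96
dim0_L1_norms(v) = [1.47, 0.5]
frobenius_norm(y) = 5.39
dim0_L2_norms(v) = [1.05, 0.36]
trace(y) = -4.36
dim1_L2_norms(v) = [0.68, 0.88]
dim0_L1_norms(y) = [1.99, 5.6]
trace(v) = 0.40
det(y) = -3.76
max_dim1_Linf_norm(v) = 0.85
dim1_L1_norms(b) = [0.29, 4.49]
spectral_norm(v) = 1.11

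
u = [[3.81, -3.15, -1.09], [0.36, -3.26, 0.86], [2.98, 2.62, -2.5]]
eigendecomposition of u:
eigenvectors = [[-0.82,0.47,-0.09], [-0.13,0.27,-0.54], [-0.55,0.84,0.84]]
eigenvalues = [2.57, 0.0, -4.53]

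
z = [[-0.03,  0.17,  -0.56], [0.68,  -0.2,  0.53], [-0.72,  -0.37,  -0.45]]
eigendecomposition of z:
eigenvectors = [[(-0.73+0j), -0.41+0.08j, (-0.41-0.08j)], [(-0.23+0j), (0.87+0j), (0.87-0j)], [0.64+0.00j, (-0.12+0.22j), -0.12-0.22j]]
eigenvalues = [(0.51+0j), (-0.59+0.2j), (-0.59-0.2j)]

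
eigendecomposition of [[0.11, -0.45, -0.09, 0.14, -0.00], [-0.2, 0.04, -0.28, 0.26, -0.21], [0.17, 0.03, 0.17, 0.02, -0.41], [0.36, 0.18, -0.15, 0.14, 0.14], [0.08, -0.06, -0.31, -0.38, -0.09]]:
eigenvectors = [[(-0.08+0.44j), -0.08-0.44j, (-0.27-0.27j), (-0.27+0.27j), (-0.59+0j)], [0.11+0.46j, (0.11-0.46j), -0.23+0.26j, (-0.23-0.26j), 0.56+0.00j], [(0.38+0.02j), 0.38-0.02j, 0.13+0.44j, 0.13-0.44j, (-0.55+0j)], [(0.14-0.35j), (0.14+0.35j), (-0.58+0j), (-0.58-0j), -0.02+0.00j], [0.54+0.00j, (0.54-0j), (0.09-0.42j), (0.09+0.42j), 0.18+0.00j]]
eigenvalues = [(-0.43+0.25j), (-0.43-0.25j), (0.39+0.3j), (0.39-0.3j), (0.45+0j)]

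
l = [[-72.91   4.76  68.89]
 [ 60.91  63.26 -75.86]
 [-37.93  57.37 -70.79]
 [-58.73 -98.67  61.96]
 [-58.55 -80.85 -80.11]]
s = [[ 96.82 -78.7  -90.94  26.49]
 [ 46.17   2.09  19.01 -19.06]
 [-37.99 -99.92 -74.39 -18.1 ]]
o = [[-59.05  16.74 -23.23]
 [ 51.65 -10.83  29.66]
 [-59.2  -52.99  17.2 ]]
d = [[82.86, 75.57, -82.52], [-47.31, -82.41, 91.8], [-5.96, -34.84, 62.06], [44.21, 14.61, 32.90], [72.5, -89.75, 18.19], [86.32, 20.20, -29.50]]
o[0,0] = -59.05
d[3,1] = 14.61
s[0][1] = -78.7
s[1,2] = 19.01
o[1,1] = -10.83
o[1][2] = 29.66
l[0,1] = 4.76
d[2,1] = -34.84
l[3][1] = -98.67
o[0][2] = -23.23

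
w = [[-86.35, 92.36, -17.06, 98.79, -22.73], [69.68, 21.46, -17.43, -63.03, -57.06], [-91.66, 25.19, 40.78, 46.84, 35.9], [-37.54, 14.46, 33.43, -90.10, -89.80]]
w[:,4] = [-22.73, -57.06, 35.9, -89.8]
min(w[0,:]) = -86.35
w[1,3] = -63.03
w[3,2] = 33.43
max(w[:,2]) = 40.78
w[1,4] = -57.06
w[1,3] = -63.03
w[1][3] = -63.03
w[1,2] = -17.43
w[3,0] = -37.54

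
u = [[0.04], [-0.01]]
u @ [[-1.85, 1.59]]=[[-0.07, 0.06], [0.02, -0.02]]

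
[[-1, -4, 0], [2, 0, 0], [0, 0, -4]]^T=[[-1, 2, 0], [-4, 0, 0], [0, 0, -4]]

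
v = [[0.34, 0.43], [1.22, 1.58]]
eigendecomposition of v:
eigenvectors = [[-0.79, -0.26], [0.61, -0.96]]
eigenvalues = [0.01, 1.91]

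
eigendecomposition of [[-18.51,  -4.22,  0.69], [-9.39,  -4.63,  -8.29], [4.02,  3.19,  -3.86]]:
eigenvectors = [[0.88+0.00j, (-0.22+0.04j), (-0.22-0.04j)], [0.37+0.00j, (0.86+0j), 0.86-0.00j], [-0.28+0.00j, (0.11-0.45j), 0.11+0.45j]]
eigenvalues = [(-20.52+0j), (-3.24+3.94j), (-3.24-3.94j)]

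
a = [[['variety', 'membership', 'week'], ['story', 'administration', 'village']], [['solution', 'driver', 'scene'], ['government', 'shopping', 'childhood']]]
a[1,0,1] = 'driver'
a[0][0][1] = 'membership'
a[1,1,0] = 'government'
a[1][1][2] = 'childhood'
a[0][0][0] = 'variety'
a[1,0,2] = 'scene'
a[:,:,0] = [['variety', 'story'], ['solution', 'government']]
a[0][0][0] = 'variety'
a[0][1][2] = 'village'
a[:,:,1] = [['membership', 'administration'], ['driver', 'shopping']]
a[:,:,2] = [['week', 'village'], ['scene', 'childhood']]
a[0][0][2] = 'week'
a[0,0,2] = 'week'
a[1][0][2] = 'scene'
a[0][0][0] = 'variety'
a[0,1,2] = 'village'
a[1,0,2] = 'scene'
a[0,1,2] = 'village'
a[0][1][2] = 'village'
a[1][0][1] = 'driver'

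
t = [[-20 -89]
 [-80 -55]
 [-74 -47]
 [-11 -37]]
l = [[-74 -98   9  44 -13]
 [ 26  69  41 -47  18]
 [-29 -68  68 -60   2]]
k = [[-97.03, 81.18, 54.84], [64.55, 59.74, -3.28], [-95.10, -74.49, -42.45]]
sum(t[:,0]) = -185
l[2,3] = -60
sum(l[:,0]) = -77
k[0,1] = 81.18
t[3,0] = -11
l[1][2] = 41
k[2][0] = -95.1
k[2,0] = -95.1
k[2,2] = -42.45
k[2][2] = -42.45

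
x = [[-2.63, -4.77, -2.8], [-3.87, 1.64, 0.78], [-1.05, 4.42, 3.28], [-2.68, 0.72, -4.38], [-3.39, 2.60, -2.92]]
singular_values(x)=[8.47, 7.54, 3.5]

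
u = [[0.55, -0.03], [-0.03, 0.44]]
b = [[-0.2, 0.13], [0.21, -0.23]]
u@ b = [[-0.12, 0.08],[0.1, -0.11]]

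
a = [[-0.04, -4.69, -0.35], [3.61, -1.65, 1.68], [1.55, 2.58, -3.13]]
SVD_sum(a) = [[0.44, -3.84, 1.58], [0.27, -2.33, 0.96], [-0.36, 3.12, -1.29]] + [[-0.63, -0.08, -0.02], [3.39, 0.43, 0.09], [1.76, 0.22, 0.05]] + [[0.15,-0.77,-1.92], [-0.05,0.25,0.62], [0.15,-0.76,-1.89]]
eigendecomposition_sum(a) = [[-0.11+2.09j, -2.05-0.42j, -0.64+0.39j], [(1.7+0.21j), -0.46+1.65j, (0.28+0.54j)], [1.12-0.25j, (0.08+1.14j), 0.30+0.28j]] + [[-0.11-2.09j, (-2.05+0.42j), -0.64-0.39j], [(1.7-0.21j), -0.46-1.65j, 0.28-0.54j], [(1.12+0.25j), (0.08-1.14j), 0.30-0.28j]] + [[(0.17-0j),-0.60-0.00j,0.92-0.00j], [(0.21-0j),-0.72-0.00j,(1.11-0j)], [-0.69+0.00j,2.42+0.00j,(-3.73+0j)]]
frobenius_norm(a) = 7.72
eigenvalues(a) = [(-0.27+4.02j), (-0.27-4.02j), (-4.28+0j)]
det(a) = -69.39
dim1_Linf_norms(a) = [4.69, 3.61, 3.13]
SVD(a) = [[0.70, -0.16, 0.69],  [0.43, 0.88, -0.23],  [-0.57, 0.45, 0.68]] @ diag([5.947939496144899, 3.904871704384593, 2.98780734360436]) @ [[0.10, -0.92, 0.38], [0.99, 0.12, 0.03], [0.07, -0.37, -0.92]]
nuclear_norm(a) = 12.84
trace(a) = -4.82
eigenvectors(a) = [[-0.71+0.00j, -0.71-0.00j, (-0.23+0j)],  [-0.04+0.58j, (-0.04-0.58j), -0.28+0.00j],  [0.10+0.38j, 0.10-0.38j, 0.93+0.00j]]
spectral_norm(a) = 5.95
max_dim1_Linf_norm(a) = 4.69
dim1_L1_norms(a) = [5.08, 6.94, 7.26]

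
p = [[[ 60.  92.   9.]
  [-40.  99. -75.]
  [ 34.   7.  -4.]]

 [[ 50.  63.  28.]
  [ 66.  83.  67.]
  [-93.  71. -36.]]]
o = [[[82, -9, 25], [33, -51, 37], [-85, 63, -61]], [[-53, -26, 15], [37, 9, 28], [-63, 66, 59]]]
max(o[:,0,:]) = 82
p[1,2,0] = -93.0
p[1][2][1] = 71.0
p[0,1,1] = 99.0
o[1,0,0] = -53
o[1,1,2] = 28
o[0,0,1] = -9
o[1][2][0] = -63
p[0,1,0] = -40.0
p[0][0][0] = 60.0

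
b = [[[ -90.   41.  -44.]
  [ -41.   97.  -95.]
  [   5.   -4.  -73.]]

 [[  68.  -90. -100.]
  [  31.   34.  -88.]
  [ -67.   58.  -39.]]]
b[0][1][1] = 97.0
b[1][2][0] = -67.0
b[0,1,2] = -95.0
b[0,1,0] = -41.0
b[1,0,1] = -90.0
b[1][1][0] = 31.0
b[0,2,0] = 5.0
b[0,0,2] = -44.0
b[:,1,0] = [-41.0, 31.0]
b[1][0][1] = -90.0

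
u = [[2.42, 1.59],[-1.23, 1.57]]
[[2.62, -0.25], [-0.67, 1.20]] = u@[[0.90, -0.40], [0.28, 0.45]]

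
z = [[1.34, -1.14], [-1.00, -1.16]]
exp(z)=[[5.01, -1.89], [-1.66, 0.86]]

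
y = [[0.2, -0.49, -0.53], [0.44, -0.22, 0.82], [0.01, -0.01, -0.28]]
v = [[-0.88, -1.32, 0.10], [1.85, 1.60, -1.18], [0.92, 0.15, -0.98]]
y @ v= [[-1.57,-1.13,1.12], [-0.04,-0.81,-0.50], [-0.28,-0.07,0.29]]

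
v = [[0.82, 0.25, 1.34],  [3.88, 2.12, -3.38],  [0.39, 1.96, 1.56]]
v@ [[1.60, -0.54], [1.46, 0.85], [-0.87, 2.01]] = [[0.51, 2.46], [12.24, -7.09], [2.13, 4.59]]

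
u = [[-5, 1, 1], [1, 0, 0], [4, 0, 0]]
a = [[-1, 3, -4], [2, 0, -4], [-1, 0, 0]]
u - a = [[-4, -2, 5], [-1, 0, 4], [5, 0, 0]]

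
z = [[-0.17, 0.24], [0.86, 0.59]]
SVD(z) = [[-0.0, 1.00], [1.00, 0.00]] @ diag([1.0429387010713118, 0.2940728919973497]) @ [[0.83, 0.56], [-0.56, 0.83]]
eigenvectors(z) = [[-0.75, -0.24], [0.66, -0.97]]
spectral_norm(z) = 1.04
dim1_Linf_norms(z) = [0.24, 0.86]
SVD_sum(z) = [[-0.00,-0.00], [0.86,0.59]] + [[-0.17, 0.24], [-0.0, 0.0]]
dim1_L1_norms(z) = [0.41, 1.45]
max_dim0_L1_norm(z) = 1.03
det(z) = -0.31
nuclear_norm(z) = 1.34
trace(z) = 0.42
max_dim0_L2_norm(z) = 0.88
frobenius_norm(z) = 1.08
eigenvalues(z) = [-0.38, 0.8]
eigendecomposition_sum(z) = [[-0.31, 0.08], [0.28, -0.07]] + [[0.14,0.16], [0.58,0.66]]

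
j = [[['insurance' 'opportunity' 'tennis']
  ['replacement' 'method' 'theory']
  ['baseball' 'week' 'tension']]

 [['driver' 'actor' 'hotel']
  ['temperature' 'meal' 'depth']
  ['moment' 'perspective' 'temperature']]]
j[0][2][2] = 'tension'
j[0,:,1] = ['opportunity', 'method', 'week']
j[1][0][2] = 'hotel'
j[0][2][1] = 'week'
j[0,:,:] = [['insurance', 'opportunity', 'tennis'], ['replacement', 'method', 'theory'], ['baseball', 'week', 'tension']]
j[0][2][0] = 'baseball'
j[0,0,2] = 'tennis'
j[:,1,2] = ['theory', 'depth']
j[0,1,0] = 'replacement'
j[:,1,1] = ['method', 'meal']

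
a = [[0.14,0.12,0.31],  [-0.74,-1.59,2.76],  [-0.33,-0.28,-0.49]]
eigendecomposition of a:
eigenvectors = [[(-0.76+0j), (-0.09-0.11j), (-0.09+0.11j)], [0.63+0.00j, (0.95+0j), 0.95-0.00j], [0.16+0.00j, 0.19+0.21j, (0.19-0.21j)]]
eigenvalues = [(-0.02+0j), (-0.96+0.7j), (-0.96-0.7j)]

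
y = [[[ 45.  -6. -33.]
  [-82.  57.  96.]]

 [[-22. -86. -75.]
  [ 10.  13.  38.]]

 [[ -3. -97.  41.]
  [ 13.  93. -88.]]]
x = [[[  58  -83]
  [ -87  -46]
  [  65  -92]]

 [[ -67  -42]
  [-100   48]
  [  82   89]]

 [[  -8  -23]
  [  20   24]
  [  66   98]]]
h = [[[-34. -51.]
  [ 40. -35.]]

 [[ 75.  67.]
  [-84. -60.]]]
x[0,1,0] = -87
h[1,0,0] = 75.0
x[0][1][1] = -46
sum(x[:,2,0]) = 213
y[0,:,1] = [-6.0, 57.0]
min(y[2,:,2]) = -88.0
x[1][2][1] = 89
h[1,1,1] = -60.0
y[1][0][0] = -22.0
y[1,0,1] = -86.0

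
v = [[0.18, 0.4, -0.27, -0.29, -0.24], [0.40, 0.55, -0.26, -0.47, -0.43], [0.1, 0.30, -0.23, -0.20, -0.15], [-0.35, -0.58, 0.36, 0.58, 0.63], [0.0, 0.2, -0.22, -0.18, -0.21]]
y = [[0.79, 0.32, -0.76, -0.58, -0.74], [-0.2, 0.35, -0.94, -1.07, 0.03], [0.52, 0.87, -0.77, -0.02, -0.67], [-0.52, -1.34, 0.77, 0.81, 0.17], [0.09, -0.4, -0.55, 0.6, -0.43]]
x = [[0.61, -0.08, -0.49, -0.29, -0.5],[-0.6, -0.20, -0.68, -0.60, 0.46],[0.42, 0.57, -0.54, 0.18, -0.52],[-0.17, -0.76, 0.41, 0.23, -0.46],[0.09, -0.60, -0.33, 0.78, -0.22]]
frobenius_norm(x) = 2.38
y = v + x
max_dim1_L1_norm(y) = 3.61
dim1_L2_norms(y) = [1.48, 1.48, 1.44, 1.83, 1.01]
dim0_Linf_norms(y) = [0.79, 1.34, 0.94, 1.07, 0.74]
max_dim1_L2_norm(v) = 1.15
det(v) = 0.00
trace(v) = 0.87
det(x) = 0.48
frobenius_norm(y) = 3.29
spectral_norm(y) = 2.78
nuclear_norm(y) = 5.81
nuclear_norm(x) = 4.89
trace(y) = 0.75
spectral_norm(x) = 1.44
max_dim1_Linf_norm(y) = 1.34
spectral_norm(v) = 1.72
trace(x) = -0.12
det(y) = 0.29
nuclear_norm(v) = 2.11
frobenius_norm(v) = 1.74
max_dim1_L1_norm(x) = 2.54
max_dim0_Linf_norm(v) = 0.63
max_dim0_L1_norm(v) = 2.03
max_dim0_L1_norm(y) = 3.79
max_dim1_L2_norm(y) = 1.83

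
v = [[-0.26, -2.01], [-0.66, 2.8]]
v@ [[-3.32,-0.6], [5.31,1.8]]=[[-9.81, -3.46],[17.06, 5.44]]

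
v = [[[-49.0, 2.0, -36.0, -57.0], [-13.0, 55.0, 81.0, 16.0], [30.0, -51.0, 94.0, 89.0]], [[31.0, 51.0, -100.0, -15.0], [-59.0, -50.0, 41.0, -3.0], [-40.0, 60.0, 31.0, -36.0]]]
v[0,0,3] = -57.0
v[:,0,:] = [[-49.0, 2.0, -36.0, -57.0], [31.0, 51.0, -100.0, -15.0]]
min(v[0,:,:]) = -57.0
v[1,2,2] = 31.0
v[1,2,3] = -36.0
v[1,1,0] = -59.0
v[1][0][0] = 31.0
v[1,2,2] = 31.0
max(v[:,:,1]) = 60.0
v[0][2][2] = 94.0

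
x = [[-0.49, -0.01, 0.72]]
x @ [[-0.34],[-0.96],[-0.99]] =[[-0.54]]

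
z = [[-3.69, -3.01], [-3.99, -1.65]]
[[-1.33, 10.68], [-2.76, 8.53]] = z @ [[1.03, -1.36], [-0.82, -1.88]]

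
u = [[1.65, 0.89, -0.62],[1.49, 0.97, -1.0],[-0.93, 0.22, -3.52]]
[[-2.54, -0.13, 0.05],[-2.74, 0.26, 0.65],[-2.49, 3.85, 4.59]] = u @ [[-1.15,-0.11,-0.83], [-0.02,-0.71,0.88], [1.01,-1.11,-1.03]]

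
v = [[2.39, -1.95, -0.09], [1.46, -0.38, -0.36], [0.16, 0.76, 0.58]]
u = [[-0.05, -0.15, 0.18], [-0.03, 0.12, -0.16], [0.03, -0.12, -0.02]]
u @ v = [[-0.31,0.29,0.16], [0.08,-0.11,-0.13], [-0.11,-0.03,0.03]]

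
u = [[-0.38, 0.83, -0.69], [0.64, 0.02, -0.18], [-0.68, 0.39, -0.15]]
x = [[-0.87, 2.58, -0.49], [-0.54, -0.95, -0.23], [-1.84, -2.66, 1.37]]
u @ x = [[1.15, 0.07, -0.95], [-0.24, 2.11, -0.56], [0.66, -1.73, 0.04]]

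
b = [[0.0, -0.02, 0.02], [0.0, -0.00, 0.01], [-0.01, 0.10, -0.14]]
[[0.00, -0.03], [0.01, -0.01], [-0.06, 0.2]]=b @ [[0.44, -0.78], [1.15, 0.30], [1.23, -1.18]]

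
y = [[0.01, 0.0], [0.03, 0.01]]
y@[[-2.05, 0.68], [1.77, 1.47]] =[[-0.02, 0.01], [-0.04, 0.04]]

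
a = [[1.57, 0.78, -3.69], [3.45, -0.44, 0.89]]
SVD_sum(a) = [[2.54, 0.52, -2.88], [1.01, 0.21, -1.14]] + [[-0.97, 0.26, -0.81], [2.44, -0.65, 2.03]]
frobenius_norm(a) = 5.44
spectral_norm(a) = 4.17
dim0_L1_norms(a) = [5.02, 1.22, 4.58]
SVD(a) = [[-0.93, -0.37], [-0.37, 0.93]] @ diag([4.171219419045661, 3.489774857806213]) @ [[-0.65,  -0.13,  0.74], [0.75,  -0.20,  0.63]]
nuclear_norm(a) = 7.66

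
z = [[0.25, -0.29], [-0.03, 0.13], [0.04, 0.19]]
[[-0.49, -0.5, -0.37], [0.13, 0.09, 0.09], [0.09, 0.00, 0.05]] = z @ [[-1.13, -1.59, -0.92], [0.73, 0.36, 0.47]]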